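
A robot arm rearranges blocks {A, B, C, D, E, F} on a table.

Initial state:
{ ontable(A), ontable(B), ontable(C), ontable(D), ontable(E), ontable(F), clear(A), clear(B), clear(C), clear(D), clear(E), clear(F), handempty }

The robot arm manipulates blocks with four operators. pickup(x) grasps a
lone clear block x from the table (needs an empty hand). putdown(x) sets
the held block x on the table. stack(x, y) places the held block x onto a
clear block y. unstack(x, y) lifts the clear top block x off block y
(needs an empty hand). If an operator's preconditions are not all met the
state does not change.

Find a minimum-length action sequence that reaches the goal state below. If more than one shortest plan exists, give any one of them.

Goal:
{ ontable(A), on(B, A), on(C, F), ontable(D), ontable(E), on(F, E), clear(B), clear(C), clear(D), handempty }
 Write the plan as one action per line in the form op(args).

step 1 (pickup(B)): towers=[A; C; D; E; F] holding=B
step 2 (stack(B, A)): towers=[A/B; C; D; E; F] holding=-
step 3 (pickup(F)): towers=[A/B; C; D; E] holding=F
step 4 (stack(F, E)): towers=[A/B; C; D; E/F] holding=-
step 5 (pickup(C)): towers=[A/B; D; E/F] holding=C
step 6 (stack(C, F)): towers=[A/B; D; E/F/C] holding=-
goal check: towers=[A/B; D; E/F/C] holding=- — reached (length 6, optimal by BFS)

pickup(B)
stack(B, A)
pickup(F)
stack(F, E)
pickup(C)
stack(C, F)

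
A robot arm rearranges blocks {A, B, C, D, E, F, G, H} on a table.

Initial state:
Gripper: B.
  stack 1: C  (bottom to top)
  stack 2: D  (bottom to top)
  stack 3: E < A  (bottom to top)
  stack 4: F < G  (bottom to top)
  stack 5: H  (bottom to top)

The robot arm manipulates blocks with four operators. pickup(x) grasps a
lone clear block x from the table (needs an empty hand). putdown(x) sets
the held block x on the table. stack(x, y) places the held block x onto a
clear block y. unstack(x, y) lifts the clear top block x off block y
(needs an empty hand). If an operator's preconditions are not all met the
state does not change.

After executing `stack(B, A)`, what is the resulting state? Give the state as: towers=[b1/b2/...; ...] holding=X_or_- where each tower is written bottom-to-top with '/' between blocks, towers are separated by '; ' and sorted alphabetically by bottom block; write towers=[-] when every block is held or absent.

towers=[C; D; E/A/B; F/G; H] holding=-

before: towers=[C; D; E/A; F/G; H] holding=B
pre[stack(B, A)]: holding(B) yes, clear(A) yes, B≠A yes
all met → apply stack(B, A)
after:  towers=[C; D; E/A/B; F/G; H] holding=-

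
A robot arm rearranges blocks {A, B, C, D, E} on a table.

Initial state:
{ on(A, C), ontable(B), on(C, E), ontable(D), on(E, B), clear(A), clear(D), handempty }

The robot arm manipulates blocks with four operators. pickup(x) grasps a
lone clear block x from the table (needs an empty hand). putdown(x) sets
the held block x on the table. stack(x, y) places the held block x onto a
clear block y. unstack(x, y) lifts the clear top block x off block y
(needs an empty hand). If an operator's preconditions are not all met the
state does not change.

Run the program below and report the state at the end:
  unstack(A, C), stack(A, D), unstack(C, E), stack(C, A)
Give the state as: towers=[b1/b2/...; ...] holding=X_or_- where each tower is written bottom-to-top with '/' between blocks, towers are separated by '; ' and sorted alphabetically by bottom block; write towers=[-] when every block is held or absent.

towers=[B/E; D/A/C] holding=-

step 1 (unstack(A, C)): towers=[B/E/C; D] holding=A
step 2 (stack(A, D)): towers=[B/E/C; D/A] holding=-
step 3 (unstack(C, E)): towers=[B/E; D/A] holding=C
step 4 (stack(C, A)): towers=[B/E; D/A/C] holding=-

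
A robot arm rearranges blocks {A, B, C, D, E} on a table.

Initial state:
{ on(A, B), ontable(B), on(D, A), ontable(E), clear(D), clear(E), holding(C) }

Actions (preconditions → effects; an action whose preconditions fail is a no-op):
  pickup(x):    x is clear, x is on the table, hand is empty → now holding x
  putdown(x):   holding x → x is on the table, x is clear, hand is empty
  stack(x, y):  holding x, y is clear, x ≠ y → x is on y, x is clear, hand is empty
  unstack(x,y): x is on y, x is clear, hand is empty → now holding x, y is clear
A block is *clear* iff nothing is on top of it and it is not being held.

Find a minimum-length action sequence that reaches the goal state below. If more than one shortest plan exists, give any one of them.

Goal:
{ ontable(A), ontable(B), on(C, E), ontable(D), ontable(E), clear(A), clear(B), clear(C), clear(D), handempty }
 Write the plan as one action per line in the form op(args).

step 1 (stack(C, E)): towers=[B/A/D; E/C] holding=-
step 2 (unstack(D, A)): towers=[B/A; E/C] holding=D
step 3 (putdown(D)): towers=[B/A; D; E/C] holding=-
step 4 (unstack(A, B)): towers=[B; D; E/C] holding=A
step 5 (putdown(A)): towers=[A; B; D; E/C] holding=-
goal check: towers=[A; B; D; E/C] holding=- — reached (length 5, optimal by BFS)

stack(C, E)
unstack(D, A)
putdown(D)
unstack(A, B)
putdown(A)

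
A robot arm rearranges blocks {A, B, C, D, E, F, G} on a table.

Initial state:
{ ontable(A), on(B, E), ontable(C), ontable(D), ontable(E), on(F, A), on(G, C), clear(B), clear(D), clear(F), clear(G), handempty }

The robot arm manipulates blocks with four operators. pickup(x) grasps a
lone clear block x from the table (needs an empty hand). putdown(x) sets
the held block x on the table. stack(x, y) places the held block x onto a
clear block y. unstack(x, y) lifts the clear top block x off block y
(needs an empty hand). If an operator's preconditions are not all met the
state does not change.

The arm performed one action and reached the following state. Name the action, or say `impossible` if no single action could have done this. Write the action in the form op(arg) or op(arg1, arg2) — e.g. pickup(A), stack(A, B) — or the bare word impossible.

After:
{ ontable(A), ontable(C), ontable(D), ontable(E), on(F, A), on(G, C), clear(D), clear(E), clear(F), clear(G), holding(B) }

unstack(B, E)

target: towers=[A/F; C/G; D; E] holding=B
     unstack(B, E) → towers=[A/F; C/G; D; E] holding=B  ← match
     unstack(F, A) → towers=[A; C/G; D; E/B] holding=F
     unstack(G, C) → towers=[A/F; C; D; E/B] holding=G
         pickup(D) → towers=[A/F; C/G; E/B] holding=D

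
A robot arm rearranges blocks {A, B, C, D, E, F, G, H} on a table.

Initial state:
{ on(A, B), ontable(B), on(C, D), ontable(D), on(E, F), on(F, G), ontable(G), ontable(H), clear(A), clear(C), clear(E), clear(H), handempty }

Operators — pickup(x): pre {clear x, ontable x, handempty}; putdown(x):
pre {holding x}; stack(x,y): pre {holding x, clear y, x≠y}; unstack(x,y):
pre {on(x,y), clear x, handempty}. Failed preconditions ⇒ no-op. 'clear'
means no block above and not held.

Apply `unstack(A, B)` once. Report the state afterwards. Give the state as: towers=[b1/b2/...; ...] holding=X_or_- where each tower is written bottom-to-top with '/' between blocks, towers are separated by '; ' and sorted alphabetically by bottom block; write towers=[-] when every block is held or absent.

towers=[B; D/C; G/F/E; H] holding=A

before: towers=[B/A; D/C; G/F/E; H] holding=-
pre[unstack(A, B)]: on(A,B) ok, clear(A) ok, handempty ok
all met → apply unstack(A, B)
after:  towers=[B; D/C; G/F/E; H] holding=A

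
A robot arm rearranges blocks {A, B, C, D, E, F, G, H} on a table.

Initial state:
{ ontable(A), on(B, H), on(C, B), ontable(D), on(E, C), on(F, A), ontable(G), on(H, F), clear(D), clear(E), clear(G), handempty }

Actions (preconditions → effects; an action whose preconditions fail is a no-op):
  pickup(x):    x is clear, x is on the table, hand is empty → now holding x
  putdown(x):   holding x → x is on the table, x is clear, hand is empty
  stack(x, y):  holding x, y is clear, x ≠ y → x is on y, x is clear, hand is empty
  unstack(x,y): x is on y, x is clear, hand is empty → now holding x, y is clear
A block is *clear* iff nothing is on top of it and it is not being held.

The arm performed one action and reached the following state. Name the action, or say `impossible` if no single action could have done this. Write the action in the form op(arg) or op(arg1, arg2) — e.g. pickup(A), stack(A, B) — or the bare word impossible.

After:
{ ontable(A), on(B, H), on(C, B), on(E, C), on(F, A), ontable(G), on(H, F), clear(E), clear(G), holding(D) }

pickup(D)

target: towers=[A/F/H/B/C/E; G] holding=D
         pickup(G) → towers=[A/F/H/B/C/E; D] holding=G
     unstack(E, C) → towers=[A/F/H/B/C; D; G] holding=E
         pickup(D) → towers=[A/F/H/B/C/E; G] holding=D  ← match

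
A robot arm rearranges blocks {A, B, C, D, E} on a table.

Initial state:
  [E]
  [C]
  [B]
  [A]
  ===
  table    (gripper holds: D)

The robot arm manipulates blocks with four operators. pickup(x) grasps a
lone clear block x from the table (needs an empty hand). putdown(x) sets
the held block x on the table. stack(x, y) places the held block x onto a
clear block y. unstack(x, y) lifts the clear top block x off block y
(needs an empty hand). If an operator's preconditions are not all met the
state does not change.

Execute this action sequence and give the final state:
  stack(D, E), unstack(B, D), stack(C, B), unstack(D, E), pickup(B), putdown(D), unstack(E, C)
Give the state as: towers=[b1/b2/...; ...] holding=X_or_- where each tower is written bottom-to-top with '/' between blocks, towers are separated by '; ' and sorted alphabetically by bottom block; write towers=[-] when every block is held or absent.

towers=[A/B/C; D] holding=E

step 1 (stack(D, E)): towers=[A/B/C/E/D] holding=-
step 2 (unstack(B, D)) [no-op]: towers=[A/B/C/E/D] holding=-
step 3 (stack(C, B)) [no-op]: towers=[A/B/C/E/D] holding=-
step 4 (unstack(D, E)): towers=[A/B/C/E] holding=D
step 5 (pickup(B)) [no-op]: towers=[A/B/C/E] holding=D
step 6 (putdown(D)): towers=[A/B/C/E; D] holding=-
step 7 (unstack(E, C)): towers=[A/B/C; D] holding=E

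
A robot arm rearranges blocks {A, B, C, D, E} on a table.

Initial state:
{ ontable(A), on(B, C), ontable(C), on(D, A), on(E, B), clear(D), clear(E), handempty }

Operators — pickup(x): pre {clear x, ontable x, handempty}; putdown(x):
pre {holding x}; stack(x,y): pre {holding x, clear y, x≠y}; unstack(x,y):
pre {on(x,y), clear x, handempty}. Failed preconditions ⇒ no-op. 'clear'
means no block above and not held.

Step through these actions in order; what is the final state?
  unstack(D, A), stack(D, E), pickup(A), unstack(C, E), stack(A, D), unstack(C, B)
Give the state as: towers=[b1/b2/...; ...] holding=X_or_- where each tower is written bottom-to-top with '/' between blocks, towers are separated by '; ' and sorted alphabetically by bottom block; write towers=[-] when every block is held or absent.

towers=[C/B/E/D/A] holding=-

step 1 (unstack(D, A)): towers=[A; C/B/E] holding=D
step 2 (stack(D, E)): towers=[A; C/B/E/D] holding=-
step 3 (pickup(A)): towers=[C/B/E/D] holding=A
step 4 (unstack(C, E)) [no-op]: towers=[C/B/E/D] holding=A
step 5 (stack(A, D)): towers=[C/B/E/D/A] holding=-
step 6 (unstack(C, B)) [no-op]: towers=[C/B/E/D/A] holding=-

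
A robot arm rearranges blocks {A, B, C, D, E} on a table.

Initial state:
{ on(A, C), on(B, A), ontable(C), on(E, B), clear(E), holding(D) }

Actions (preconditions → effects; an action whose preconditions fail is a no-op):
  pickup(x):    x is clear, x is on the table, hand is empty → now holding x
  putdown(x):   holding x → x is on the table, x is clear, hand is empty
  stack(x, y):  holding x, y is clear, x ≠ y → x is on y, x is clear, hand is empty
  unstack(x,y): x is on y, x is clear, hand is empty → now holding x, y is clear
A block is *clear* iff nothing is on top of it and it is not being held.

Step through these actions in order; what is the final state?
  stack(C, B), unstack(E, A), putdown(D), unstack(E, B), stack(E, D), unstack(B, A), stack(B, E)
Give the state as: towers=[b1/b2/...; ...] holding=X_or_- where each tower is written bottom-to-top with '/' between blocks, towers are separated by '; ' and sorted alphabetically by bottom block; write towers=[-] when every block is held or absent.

towers=[C/A; D/E/B] holding=-

step 1 (stack(C, B)) [no-op]: towers=[C/A/B/E] holding=D
step 2 (unstack(E, A)) [no-op]: towers=[C/A/B/E] holding=D
step 3 (putdown(D)): towers=[C/A/B/E; D] holding=-
step 4 (unstack(E, B)): towers=[C/A/B; D] holding=E
step 5 (stack(E, D)): towers=[C/A/B; D/E] holding=-
step 6 (unstack(B, A)): towers=[C/A; D/E] holding=B
step 7 (stack(B, E)): towers=[C/A; D/E/B] holding=-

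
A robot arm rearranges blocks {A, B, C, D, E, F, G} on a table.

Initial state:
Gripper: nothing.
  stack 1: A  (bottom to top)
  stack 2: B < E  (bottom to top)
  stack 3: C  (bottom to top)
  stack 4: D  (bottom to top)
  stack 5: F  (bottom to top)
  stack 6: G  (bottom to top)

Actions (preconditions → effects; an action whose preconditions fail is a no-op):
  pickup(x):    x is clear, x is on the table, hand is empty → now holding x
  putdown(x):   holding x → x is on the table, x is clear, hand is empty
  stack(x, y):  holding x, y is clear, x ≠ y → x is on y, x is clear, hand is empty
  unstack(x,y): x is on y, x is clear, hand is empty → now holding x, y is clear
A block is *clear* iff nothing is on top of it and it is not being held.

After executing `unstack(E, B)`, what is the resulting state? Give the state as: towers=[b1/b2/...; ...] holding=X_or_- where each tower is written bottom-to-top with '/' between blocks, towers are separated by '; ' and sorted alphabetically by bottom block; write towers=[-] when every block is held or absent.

before: towers=[A; B/E; C; D; F; G] holding=-
pre[unstack(E, B)]: on(E,B) yes, clear(E) yes, handempty yes
all met → apply unstack(E, B)
after:  towers=[A; B; C; D; F; G] holding=E

towers=[A; B; C; D; F; G] holding=E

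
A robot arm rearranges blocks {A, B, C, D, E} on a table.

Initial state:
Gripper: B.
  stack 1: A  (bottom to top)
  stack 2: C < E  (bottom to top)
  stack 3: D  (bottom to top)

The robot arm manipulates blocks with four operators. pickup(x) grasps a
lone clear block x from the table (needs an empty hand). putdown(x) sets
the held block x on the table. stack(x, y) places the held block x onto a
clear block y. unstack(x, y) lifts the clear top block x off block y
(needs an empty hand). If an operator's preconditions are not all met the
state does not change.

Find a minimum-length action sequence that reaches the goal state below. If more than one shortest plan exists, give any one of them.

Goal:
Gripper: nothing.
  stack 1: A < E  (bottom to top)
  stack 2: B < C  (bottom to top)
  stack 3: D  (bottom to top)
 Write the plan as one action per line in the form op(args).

putdown(B)
unstack(E, C)
stack(E, A)
pickup(C)
stack(C, B)

step 1 (putdown(B)): towers=[A; B; C/E; D] holding=-
step 2 (unstack(E, C)): towers=[A; B; C; D] holding=E
step 3 (stack(E, A)): towers=[A/E; B; C; D] holding=-
step 4 (pickup(C)): towers=[A/E; B; D] holding=C
step 5 (stack(C, B)): towers=[A/E; B/C; D] holding=-
goal check: towers=[A/E; B/C; D] holding=- — reached (length 5, optimal by BFS)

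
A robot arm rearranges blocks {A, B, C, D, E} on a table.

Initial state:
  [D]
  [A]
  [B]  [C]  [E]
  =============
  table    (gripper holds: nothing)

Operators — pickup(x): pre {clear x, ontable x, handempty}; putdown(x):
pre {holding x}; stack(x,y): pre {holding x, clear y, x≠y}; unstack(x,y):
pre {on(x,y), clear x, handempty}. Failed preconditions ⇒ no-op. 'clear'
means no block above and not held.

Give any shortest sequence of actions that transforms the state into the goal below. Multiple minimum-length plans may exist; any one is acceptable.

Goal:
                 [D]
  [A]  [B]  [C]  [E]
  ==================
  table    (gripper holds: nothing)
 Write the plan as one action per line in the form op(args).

step 1 (unstack(D, A)): towers=[B/A; C; E] holding=D
step 2 (stack(D, E)): towers=[B/A; C; E/D] holding=-
step 3 (unstack(A, B)): towers=[B; C; E/D] holding=A
step 4 (putdown(A)): towers=[A; B; C; E/D] holding=-
goal check: towers=[A; B; C; E/D] holding=- — reached (length 4, optimal by BFS)

unstack(D, A)
stack(D, E)
unstack(A, B)
putdown(A)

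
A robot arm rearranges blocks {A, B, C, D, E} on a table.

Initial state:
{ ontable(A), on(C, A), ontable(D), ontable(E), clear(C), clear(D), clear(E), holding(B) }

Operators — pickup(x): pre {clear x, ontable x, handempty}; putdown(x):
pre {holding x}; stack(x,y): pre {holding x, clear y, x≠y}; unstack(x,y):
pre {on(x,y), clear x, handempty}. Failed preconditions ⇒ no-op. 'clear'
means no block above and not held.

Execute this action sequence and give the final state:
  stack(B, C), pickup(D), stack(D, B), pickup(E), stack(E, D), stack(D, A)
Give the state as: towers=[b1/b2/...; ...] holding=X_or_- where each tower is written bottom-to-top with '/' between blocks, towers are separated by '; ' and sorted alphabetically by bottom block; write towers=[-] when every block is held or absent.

towers=[A/C/B/D/E] holding=-

step 1 (stack(B, C)): towers=[A/C/B; D; E] holding=-
step 2 (pickup(D)): towers=[A/C/B; E] holding=D
step 3 (stack(D, B)): towers=[A/C/B/D; E] holding=-
step 4 (pickup(E)): towers=[A/C/B/D] holding=E
step 5 (stack(E, D)): towers=[A/C/B/D/E] holding=-
step 6 (stack(D, A)) [no-op]: towers=[A/C/B/D/E] holding=-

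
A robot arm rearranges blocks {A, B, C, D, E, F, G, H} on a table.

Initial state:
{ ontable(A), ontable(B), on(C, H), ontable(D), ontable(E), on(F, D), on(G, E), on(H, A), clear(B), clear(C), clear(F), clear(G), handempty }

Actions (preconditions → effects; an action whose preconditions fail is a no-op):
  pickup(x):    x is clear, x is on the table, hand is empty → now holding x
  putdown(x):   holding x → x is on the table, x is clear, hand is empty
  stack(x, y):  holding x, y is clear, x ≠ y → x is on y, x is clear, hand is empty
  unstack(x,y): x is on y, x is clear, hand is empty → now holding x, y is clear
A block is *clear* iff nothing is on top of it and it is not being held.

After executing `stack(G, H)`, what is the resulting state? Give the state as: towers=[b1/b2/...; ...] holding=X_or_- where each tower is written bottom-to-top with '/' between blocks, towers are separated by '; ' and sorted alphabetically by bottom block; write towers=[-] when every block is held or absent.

towers=[A/H/C; B; D/F; E/G] holding=-

before: towers=[A/H/C; B; D/F; E/G] holding=-
pre[stack(G, H)]: holding(G) no, clear(H) no, G≠H yes
holding(G), clear(H) unmet → stack(G, H) is a no-op
after:  towers=[A/H/C; B; D/F; E/G] holding=-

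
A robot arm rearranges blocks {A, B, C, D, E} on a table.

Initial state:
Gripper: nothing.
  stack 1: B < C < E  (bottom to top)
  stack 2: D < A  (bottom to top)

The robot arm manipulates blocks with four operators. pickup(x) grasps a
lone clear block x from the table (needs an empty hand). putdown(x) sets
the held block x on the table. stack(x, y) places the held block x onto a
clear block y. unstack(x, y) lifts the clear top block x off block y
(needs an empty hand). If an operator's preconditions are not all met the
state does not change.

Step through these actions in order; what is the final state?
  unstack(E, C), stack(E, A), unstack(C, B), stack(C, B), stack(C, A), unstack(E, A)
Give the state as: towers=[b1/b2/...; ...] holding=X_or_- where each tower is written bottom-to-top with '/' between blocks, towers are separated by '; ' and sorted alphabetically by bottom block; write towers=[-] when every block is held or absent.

step 1 (unstack(E, C)): towers=[B/C; D/A] holding=E
step 2 (stack(E, A)): towers=[B/C; D/A/E] holding=-
step 3 (unstack(C, B)): towers=[B; D/A/E] holding=C
step 4 (stack(C, B)): towers=[B/C; D/A/E] holding=-
step 5 (stack(C, A)) [no-op]: towers=[B/C; D/A/E] holding=-
step 6 (unstack(E, A)): towers=[B/C; D/A] holding=E

towers=[B/C; D/A] holding=E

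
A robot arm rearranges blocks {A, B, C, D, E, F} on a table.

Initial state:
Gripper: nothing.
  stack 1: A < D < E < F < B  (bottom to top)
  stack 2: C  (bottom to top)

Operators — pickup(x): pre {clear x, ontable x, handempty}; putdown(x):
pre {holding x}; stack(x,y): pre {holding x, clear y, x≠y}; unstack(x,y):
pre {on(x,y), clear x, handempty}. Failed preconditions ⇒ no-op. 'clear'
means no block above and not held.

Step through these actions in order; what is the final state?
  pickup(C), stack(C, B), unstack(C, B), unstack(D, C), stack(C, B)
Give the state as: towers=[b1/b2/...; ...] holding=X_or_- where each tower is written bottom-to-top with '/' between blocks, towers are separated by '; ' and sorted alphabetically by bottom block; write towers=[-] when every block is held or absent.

step 1 (pickup(C)): towers=[A/D/E/F/B] holding=C
step 2 (stack(C, B)): towers=[A/D/E/F/B/C] holding=-
step 3 (unstack(C, B)): towers=[A/D/E/F/B] holding=C
step 4 (unstack(D, C)) [no-op]: towers=[A/D/E/F/B] holding=C
step 5 (stack(C, B)): towers=[A/D/E/F/B/C] holding=-

towers=[A/D/E/F/B/C] holding=-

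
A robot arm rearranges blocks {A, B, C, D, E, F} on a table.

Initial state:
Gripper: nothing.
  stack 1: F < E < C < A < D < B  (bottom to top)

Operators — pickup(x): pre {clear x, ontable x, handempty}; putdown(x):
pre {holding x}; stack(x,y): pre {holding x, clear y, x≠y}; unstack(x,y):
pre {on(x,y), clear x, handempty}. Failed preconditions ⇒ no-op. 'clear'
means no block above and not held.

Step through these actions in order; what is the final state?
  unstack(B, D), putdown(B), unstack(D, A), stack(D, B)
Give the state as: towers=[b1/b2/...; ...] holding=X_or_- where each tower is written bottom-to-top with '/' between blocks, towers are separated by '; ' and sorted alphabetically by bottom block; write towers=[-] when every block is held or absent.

step 1 (unstack(B, D)): towers=[F/E/C/A/D] holding=B
step 2 (putdown(B)): towers=[B; F/E/C/A/D] holding=-
step 3 (unstack(D, A)): towers=[B; F/E/C/A] holding=D
step 4 (stack(D, B)): towers=[B/D; F/E/C/A] holding=-

towers=[B/D; F/E/C/A] holding=-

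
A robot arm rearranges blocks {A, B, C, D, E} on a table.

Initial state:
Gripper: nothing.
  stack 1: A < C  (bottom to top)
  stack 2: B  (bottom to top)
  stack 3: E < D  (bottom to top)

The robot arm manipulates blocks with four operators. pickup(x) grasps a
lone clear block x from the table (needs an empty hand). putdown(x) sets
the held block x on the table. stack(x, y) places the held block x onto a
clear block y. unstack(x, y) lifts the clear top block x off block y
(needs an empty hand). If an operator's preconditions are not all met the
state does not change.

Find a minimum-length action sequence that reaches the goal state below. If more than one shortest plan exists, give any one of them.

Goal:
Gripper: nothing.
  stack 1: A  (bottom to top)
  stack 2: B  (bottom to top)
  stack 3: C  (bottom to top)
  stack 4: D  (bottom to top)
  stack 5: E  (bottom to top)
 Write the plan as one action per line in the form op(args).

step 1 (unstack(D, E)): towers=[A/C; B; E] holding=D
step 2 (putdown(D)): towers=[A/C; B; D; E] holding=-
step 3 (unstack(C, A)): towers=[A; B; D; E] holding=C
step 4 (putdown(C)): towers=[A; B; C; D; E] holding=-
goal check: towers=[A; B; C; D; E] holding=- — reached (length 4, optimal by BFS)

unstack(D, E)
putdown(D)
unstack(C, A)
putdown(C)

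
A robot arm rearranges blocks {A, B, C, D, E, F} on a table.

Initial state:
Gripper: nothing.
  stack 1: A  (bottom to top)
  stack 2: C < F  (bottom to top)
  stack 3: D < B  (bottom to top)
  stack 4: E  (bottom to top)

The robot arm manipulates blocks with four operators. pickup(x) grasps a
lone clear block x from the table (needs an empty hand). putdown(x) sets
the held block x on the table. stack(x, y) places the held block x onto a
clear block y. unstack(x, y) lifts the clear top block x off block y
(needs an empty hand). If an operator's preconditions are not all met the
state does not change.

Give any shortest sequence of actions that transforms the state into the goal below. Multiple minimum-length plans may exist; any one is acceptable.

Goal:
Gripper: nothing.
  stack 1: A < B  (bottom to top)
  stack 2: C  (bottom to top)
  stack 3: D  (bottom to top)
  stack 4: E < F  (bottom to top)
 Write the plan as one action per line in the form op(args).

unstack(B, D)
stack(B, A)
unstack(F, C)
stack(F, E)

step 1 (unstack(B, D)): towers=[A; C/F; D; E] holding=B
step 2 (stack(B, A)): towers=[A/B; C/F; D; E] holding=-
step 3 (unstack(F, C)): towers=[A/B; C; D; E] holding=F
step 4 (stack(F, E)): towers=[A/B; C; D; E/F] holding=-
goal check: towers=[A/B; C; D; E/F] holding=- — reached (length 4, optimal by BFS)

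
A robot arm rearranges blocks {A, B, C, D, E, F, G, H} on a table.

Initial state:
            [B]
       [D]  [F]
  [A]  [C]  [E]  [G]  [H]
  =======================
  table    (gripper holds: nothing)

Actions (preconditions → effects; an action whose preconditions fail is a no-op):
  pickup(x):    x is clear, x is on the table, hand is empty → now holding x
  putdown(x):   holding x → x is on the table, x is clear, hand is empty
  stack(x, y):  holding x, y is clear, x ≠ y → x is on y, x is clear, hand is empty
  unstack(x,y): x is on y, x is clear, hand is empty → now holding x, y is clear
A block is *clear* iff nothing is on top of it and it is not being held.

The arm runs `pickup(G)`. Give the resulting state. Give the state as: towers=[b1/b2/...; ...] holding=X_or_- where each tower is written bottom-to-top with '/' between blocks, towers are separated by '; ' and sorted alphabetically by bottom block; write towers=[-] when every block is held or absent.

towers=[A; C/D; E/F/B; H] holding=G

before: towers=[A; C/D; E/F/B; G; H] holding=-
pre[pickup(G)]: clear(G) ok, ontable(G) ok, handempty ok
all met → apply pickup(G)
after:  towers=[A; C/D; E/F/B; H] holding=G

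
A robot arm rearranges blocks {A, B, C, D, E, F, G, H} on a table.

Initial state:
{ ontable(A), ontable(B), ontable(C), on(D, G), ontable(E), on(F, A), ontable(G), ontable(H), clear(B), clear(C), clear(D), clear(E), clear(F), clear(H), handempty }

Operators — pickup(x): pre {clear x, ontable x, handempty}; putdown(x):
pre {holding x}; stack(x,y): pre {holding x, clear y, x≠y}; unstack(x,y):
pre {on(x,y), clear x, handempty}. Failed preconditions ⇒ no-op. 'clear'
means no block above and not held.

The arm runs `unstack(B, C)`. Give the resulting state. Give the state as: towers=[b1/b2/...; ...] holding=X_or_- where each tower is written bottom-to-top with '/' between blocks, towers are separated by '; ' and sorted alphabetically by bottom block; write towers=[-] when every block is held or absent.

before: towers=[A/F; B; C; E; G/D; H] holding=-
pre[unstack(B, C)]: on(B,C) ✗, clear(B) ✓, handempty ✓
on(B,C) unmet → unstack(B, C) is a no-op
after:  towers=[A/F; B; C; E; G/D; H] holding=-

towers=[A/F; B; C; E; G/D; H] holding=-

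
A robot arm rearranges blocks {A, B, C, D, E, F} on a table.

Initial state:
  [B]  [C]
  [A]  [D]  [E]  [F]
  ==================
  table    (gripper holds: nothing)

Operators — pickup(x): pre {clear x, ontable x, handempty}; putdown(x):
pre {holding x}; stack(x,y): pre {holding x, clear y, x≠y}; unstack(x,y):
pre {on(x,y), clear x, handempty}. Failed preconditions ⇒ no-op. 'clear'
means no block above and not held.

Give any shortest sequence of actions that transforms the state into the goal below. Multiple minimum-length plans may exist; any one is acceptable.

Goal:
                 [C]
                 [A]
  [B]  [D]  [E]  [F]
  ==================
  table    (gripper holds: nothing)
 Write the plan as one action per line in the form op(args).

unstack(B, A)
putdown(B)
pickup(A)
stack(A, F)
unstack(C, D)
stack(C, A)

step 1 (unstack(B, A)): towers=[A; D/C; E; F] holding=B
step 2 (putdown(B)): towers=[A; B; D/C; E; F] holding=-
step 3 (pickup(A)): towers=[B; D/C; E; F] holding=A
step 4 (stack(A, F)): towers=[B; D/C; E; F/A] holding=-
step 5 (unstack(C, D)): towers=[B; D; E; F/A] holding=C
step 6 (stack(C, A)): towers=[B; D; E; F/A/C] holding=-
goal check: towers=[B; D; E; F/A/C] holding=- — reached (length 6, optimal by BFS)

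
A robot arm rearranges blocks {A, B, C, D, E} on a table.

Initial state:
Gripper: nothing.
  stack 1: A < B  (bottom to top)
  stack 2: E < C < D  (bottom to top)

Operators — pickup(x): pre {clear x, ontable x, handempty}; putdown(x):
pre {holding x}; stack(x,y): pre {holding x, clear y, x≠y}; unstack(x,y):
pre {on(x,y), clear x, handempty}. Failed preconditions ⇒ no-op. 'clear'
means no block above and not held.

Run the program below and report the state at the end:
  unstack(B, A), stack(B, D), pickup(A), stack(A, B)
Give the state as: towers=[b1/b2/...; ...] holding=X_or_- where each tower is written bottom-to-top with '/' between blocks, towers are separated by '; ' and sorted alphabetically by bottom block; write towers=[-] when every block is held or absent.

towers=[E/C/D/B/A] holding=-

step 1 (unstack(B, A)): towers=[A; E/C/D] holding=B
step 2 (stack(B, D)): towers=[A; E/C/D/B] holding=-
step 3 (pickup(A)): towers=[E/C/D/B] holding=A
step 4 (stack(A, B)): towers=[E/C/D/B/A] holding=-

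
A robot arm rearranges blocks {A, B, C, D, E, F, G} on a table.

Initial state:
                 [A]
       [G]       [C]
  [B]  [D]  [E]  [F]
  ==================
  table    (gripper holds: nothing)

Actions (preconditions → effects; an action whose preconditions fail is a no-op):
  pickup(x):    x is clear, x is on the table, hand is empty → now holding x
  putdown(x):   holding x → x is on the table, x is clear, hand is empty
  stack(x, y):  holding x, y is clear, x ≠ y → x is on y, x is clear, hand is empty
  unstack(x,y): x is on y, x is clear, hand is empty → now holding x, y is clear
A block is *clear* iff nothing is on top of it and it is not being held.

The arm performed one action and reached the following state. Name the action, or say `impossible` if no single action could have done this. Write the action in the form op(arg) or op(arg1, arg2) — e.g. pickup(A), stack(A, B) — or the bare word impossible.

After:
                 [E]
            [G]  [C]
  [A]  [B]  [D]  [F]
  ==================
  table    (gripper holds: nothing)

target: towers=[A; B; D/G; F/C/E] holding=-
         pickup(B) → towers=[D/G; E; F/C/A] holding=B
     unstack(G, D) → towers=[B; D; E; F/C/A] holding=G
     unstack(A, C) → towers=[B; D/G; E; F/C] holding=A
         pickup(E) → towers=[B; D/G; F/C/A] holding=E
none of the 4 applicable actions match → impossible

impossible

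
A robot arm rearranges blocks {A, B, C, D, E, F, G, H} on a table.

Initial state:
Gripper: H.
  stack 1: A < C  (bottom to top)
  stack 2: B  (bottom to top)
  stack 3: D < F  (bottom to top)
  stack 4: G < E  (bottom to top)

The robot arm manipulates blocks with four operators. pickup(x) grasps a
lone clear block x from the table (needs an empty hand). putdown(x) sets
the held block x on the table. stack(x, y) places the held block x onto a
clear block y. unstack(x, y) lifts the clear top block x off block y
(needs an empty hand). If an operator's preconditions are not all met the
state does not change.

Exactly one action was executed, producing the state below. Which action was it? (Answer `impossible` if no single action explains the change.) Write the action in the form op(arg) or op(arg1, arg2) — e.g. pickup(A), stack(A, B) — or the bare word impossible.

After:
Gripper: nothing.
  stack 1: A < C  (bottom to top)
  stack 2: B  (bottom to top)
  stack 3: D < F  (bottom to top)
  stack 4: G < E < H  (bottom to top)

stack(H, E)

target: towers=[A/C; B; D/F; G/E/H] holding=-
        putdown(H) → towers=[A/C; B; D/F; G/E; H] holding=-
       stack(H, E) → towers=[A/C; B; D/F; G/E/H] holding=-  ← match
       stack(H, B) → towers=[A/C; B/H; D/F; G/E] holding=-
       stack(H, F) → towers=[A/C; B; D/F/H; G/E] holding=-
       stack(H, C) → towers=[A/C/H; B; D/F; G/E] holding=-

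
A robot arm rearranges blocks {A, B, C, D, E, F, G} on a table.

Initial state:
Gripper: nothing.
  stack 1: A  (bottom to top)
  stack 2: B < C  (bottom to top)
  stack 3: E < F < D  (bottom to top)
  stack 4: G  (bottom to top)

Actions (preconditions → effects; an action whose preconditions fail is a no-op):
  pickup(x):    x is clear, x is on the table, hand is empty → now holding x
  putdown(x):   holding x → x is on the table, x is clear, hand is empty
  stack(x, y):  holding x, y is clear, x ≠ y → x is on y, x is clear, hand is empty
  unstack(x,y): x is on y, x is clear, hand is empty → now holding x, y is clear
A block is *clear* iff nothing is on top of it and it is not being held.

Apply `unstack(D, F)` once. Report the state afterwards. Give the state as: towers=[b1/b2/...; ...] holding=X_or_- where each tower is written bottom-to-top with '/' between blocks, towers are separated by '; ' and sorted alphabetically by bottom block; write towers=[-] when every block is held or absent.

before: towers=[A; B/C; E/F/D; G] holding=-
pre[unstack(D, F)]: on(D,F) ✓, clear(D) ✓, handempty ✓
all met → apply unstack(D, F)
after:  towers=[A; B/C; E/F; G] holding=D

towers=[A; B/C; E/F; G] holding=D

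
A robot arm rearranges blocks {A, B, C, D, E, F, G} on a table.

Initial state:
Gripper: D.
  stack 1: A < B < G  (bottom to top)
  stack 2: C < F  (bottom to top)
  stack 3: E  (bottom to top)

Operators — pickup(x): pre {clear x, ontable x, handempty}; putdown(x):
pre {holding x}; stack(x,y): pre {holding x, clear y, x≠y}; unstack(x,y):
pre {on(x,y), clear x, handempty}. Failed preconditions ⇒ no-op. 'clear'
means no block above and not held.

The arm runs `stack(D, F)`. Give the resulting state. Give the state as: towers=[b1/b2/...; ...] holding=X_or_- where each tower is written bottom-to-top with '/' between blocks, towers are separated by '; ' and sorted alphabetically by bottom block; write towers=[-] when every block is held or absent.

before: towers=[A/B/G; C/F; E] holding=D
pre[stack(D, F)]: holding(D) ✓, clear(F) ✓, D≠F ✓
all met → apply stack(D, F)
after:  towers=[A/B/G; C/F/D; E] holding=-

towers=[A/B/G; C/F/D; E] holding=-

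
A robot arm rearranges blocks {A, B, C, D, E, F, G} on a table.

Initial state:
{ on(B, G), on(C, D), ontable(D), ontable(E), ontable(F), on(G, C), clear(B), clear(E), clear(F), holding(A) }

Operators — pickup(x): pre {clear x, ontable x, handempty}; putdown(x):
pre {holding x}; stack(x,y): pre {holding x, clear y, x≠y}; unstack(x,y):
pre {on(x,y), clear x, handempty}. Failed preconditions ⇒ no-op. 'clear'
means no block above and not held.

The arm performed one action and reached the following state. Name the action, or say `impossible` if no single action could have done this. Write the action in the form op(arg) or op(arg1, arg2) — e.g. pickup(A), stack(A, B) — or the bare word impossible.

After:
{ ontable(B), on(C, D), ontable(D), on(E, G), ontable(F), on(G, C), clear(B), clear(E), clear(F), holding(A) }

impossible

target: towers=[B; D/C/G/E; F] holding=A
        putdown(A) → towers=[A; D/C/G/B; E; F] holding=-
       stack(A, B) → towers=[D/C/G/B/A; E; F] holding=-
       stack(A, F) → towers=[D/C/G/B; E; F/A] holding=-
       stack(A, E) → towers=[D/C/G/B; E/A; F] holding=-
none of the 4 applicable actions match → impossible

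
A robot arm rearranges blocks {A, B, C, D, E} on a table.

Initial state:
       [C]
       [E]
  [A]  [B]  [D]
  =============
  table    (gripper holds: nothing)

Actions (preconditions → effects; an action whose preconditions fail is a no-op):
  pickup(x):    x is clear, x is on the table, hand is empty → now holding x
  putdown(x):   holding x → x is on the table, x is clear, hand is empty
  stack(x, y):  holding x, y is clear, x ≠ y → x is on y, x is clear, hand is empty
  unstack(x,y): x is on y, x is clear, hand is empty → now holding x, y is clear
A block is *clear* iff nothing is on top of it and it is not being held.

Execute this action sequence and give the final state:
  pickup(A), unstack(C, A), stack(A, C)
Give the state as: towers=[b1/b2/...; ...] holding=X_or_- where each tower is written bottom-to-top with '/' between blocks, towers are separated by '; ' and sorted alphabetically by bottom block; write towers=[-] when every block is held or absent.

towers=[B/E/C/A; D] holding=-

step 1 (pickup(A)): towers=[B/E/C; D] holding=A
step 2 (unstack(C, A)) [no-op]: towers=[B/E/C; D] holding=A
step 3 (stack(A, C)): towers=[B/E/C/A; D] holding=-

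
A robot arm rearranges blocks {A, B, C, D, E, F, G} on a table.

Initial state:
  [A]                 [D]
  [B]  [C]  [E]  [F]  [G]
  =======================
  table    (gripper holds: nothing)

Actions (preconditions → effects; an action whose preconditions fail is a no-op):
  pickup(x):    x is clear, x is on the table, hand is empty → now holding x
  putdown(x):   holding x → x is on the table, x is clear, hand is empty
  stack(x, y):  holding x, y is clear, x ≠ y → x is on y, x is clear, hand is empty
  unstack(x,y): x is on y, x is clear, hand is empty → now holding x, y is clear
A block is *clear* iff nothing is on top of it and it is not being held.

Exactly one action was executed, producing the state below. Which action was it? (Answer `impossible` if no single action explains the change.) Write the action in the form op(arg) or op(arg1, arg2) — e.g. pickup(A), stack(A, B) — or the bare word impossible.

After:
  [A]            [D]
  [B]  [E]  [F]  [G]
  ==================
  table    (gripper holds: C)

target: towers=[B/A; E; F; G/D] holding=C
         pickup(F) → towers=[B/A; C; E; G/D] holding=F
     unstack(D, G) → towers=[B/A; C; E; F; G] holding=D
     unstack(A, B) → towers=[B; C; E; F; G/D] holding=A
         pickup(E) → towers=[B/A; C; F; G/D] holding=E
         pickup(C) → towers=[B/A; E; F; G/D] holding=C  ← match

pickup(C)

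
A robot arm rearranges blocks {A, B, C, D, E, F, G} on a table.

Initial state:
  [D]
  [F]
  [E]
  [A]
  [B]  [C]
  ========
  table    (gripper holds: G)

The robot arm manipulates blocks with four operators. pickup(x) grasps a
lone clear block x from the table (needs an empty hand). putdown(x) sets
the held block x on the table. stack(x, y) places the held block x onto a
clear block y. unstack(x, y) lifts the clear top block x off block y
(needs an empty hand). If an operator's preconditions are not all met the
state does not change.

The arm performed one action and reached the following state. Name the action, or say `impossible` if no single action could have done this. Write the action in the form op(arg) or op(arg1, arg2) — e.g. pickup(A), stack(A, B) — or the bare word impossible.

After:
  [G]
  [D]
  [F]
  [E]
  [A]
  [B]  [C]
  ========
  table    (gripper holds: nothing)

stack(G, D)

target: towers=[B/A/E/F/D/G; C] holding=-
        putdown(G) → towers=[B/A/E/F/D; C; G] holding=-
       stack(G, D) → towers=[B/A/E/F/D/G; C] holding=-  ← match
       stack(G, C) → towers=[B/A/E/F/D; C/G] holding=-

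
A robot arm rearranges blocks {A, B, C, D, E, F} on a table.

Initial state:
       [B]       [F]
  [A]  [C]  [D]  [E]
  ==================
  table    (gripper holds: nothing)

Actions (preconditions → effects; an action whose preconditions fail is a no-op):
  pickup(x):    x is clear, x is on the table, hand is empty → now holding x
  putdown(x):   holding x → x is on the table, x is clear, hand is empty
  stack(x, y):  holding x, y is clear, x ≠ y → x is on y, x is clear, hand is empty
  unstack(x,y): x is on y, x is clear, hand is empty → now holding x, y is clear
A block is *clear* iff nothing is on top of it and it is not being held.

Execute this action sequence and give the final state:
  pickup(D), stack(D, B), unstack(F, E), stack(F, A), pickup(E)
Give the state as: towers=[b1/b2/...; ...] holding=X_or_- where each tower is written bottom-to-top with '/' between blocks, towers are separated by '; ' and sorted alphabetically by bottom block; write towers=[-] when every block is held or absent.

step 1 (pickup(D)): towers=[A; C/B; E/F] holding=D
step 2 (stack(D, B)): towers=[A; C/B/D; E/F] holding=-
step 3 (unstack(F, E)): towers=[A; C/B/D; E] holding=F
step 4 (stack(F, A)): towers=[A/F; C/B/D; E] holding=-
step 5 (pickup(E)): towers=[A/F; C/B/D] holding=E

towers=[A/F; C/B/D] holding=E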